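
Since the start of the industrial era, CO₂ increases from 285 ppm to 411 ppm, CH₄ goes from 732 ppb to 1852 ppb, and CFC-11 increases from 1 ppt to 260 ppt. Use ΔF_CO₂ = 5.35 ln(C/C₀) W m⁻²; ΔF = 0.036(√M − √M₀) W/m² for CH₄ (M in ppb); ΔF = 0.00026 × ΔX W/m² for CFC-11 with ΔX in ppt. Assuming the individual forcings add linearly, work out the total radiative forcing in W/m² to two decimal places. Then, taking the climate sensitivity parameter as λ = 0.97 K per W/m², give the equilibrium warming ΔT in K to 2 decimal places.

CO₂: 5.35 × ln(411/285) = 5.35 × ln(1.44211) = 5.35 × 0.36611 = 1.9587 W/m².
CH₄: 0.036 × (√1852 − √732) = 0.036 × (43.0349 − 27.0555) = 0.036 × 15.9794 = 0.5753 W/m².
CFC-11: ΔF = 0.00026 × (260 − 1) = 0.00026 × 259 = 0.0673 W/m².
Total ΔF = 1.9587 + 0.5753 + 0.0673 = 2.6013 W/m².
ΔT = λ ΔF = 0.97 × 2.60 = 2.5220 K.

ΔF = 2.60 W/m²; ΔT = 2.52 K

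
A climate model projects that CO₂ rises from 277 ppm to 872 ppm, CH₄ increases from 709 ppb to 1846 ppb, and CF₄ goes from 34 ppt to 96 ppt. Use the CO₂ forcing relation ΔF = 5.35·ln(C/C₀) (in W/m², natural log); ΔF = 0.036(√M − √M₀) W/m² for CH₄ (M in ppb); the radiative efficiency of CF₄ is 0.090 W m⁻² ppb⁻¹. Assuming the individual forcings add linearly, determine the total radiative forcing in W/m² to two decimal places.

ΔF = 6.73 W/m²

CO₂: 5.35 × ln(872/277) = 5.35 × ln(3.14801) = 5.35 × 1.14677 = 6.1352 W/m².
CH₄: 0.036 × (√1846 − √709) = 0.036 × (42.9651 − 26.6271) = 0.036 × 16.3380 = 0.5882 W/m².
CF₄: Δ = 96 − 34 = 62 ppt = 0.062 ppb; ΔF = 0.090 × 0.062 = 0.0056 W/m².
Total ΔF = 6.1352 + 0.5882 + 0.0056 = 6.7290 W/m².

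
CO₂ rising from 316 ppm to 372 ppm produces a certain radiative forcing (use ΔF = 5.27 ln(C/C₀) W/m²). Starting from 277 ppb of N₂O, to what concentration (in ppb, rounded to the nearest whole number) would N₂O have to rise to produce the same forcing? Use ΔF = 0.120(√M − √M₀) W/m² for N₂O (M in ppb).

M ≈ 567 ppb

CO₂ forcing: 5.27 × ln(372/316) = 5.27 × 0.163152 = 0.85981 W/m².
Set 0.120(√M − √277) = 0.85981: √M = 0.85981/0.120 + √277 = 7.1651 + 16.6433 = 23.8084.
M = (23.8084)² = 566.84 ppb.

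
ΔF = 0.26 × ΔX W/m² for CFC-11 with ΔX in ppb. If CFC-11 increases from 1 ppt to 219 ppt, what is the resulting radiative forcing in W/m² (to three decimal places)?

CFC-11: Δ = 219 − 1 = 218 ppt = 0.218 ppb; ΔF = 0.26 × 0.218 = 0.0567 W/m².

ΔF = 0.057 W/m²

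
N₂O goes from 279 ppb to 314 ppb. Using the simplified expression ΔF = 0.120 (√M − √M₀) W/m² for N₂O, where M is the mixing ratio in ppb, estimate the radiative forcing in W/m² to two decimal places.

ΔF = 0.12 W/m²

N₂O: 0.120 × (√314 − √279) = 0.120 × (17.7200 − 16.7033) = 0.120 × 1.0167 = 0.1220 W/m².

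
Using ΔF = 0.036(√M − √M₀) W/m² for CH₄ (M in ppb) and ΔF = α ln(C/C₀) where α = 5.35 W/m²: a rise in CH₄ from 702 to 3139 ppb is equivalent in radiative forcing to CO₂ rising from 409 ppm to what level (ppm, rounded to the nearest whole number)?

CH₄ forcing: 0.036 × (√3139 − √702) = 0.036 × (56.0268 − 26.4953) = 0.036 × 29.5315 = 1.06313 W/m².
Set 5.35 ln(C/409) = 1.06313: ln(C/409) = 1.06313/5.35 = 0.19872, so C = 409 × e^0.19872 = 409 × 1.21984 = 498.91 ppm.

C ≈ 499 ppm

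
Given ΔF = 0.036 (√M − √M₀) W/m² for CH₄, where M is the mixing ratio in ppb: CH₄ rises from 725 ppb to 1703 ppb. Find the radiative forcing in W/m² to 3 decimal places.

ΔF = 0.516 W/m²

CH₄: 0.036 × (√1703 − √725) = 0.036 × (41.2674 − 26.9258) = 0.036 × 14.3416 = 0.5163 W/m².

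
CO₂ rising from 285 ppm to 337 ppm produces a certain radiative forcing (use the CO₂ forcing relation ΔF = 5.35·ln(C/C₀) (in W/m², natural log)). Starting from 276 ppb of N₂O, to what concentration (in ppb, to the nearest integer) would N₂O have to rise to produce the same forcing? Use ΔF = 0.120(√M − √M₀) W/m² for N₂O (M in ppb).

CO₂ forcing: 5.35 × ln(337/285) = 5.35 × 0.167594 = 0.89663 W/m².
Set 0.120(√M − √276) = 0.89663: √M = 0.89663/0.120 + √276 = 7.4719 + 16.6132 = 24.0851.
M = (24.0851)² = 580.09 ppb.

M ≈ 580 ppb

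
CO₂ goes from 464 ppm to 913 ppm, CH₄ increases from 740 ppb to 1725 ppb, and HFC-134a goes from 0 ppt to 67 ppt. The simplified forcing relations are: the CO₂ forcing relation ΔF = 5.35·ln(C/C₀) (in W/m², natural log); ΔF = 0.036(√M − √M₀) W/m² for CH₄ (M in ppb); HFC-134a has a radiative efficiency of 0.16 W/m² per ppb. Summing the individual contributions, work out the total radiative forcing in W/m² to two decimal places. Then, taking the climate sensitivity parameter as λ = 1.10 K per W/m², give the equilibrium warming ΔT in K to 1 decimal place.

CO₂: 5.35 × ln(913/464) = 5.35 × ln(1.96767) = 5.35 × 0.67685 = 3.6211 W/m².
CH₄: 0.036 × (√1725 − √740) = 0.036 × (41.5331 − 27.2029) = 0.036 × 14.3302 = 0.5159 W/m².
HFC-134a: Δ = 67 − 0 = 67 ppt = 0.067 ppb; ΔF = 0.16 × 0.067 = 0.0107 W/m².
Total ΔF = 3.6211 + 0.5159 + 0.0107 = 4.1477 W/m².
ΔT = λ ΔF = 1.10 × 4.15 = 4.5650 K.

ΔF = 4.15 W/m²; ΔT = 4.6 K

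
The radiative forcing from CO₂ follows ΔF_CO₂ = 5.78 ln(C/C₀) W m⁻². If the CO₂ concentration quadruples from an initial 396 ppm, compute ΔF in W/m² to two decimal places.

Because the forcing depends only on the ratio C/C₀, the initial concentration does not enter.
ΔF = 5.78 × ln(4) = 5.78 × 1.38629 = 8.0128 W/m².

ΔF = 8.01 W/m²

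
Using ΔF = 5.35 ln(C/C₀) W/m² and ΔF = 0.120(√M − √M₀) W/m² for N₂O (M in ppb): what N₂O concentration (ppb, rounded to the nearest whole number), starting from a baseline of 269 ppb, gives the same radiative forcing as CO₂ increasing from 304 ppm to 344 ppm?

CO₂ forcing: 5.35 × ln(344/304) = 5.35 × 0.123614 = 0.66133 W/m².
Set 0.120(√M − √269) = 0.66133: √M = 0.66133/0.120 + √269 = 5.5111 + 16.4012 = 21.9123.
M = (21.9123)² = 480.15 ppb.

M ≈ 480 ppb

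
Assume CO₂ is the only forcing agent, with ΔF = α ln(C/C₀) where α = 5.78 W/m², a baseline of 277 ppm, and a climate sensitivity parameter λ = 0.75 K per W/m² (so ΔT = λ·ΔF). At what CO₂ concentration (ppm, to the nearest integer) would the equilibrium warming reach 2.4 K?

C ≈ 482 ppm

Required forcing: ΔF = ΔT/λ = 2.4/0.75 = 3.2000 W/m².
Then ln(C/277) = ΔF/5.78 = 3.2000/5.78 = 0.55363.
So C = 277 × e^0.55363 = 277 × 1.73956 = 481.86 ppm.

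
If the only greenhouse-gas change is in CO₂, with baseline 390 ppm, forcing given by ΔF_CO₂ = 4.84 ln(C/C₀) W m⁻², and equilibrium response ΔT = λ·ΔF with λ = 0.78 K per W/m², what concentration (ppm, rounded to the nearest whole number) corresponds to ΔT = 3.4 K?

Required forcing: ΔF = ΔT/λ = 3.4/0.78 = 4.3590 W/m².
Then ln(C/390) = ΔF/4.84 = 4.3590/4.84 = 0.90062.
So C = 390 × e^0.90062 = 390 × 2.46113 = 959.84 ppm.

C ≈ 960 ppm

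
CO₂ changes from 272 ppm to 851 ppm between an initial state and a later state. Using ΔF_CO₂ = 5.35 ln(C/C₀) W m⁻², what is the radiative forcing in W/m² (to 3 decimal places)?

CO₂ absorption bands are partially saturated, so forcing scales with the logarithm of the concentration ratio.
CO₂: 5.35 × ln(851/272) = 5.35 × ln(3.12868) = 5.35 × 1.14061 = 6.1023 W/m².

ΔF = 6.102 W/m²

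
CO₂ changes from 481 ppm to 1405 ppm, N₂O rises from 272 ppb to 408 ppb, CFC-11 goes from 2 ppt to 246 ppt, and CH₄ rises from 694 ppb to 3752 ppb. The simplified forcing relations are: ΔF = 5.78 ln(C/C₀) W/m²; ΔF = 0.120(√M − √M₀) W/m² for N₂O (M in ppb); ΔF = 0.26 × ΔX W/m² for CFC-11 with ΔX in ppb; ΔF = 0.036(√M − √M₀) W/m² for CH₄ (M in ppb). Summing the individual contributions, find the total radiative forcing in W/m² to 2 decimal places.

CO₂: 5.78 × ln(1405/481) = 5.78 × ln(2.92100) = 5.78 × 1.07193 = 6.1958 W/m².
N₂O: 0.120 × (√408 − √272) = 0.120 × (20.1990 − 16.4924) = 0.120 × 3.7066 = 0.4448 W/m².
CFC-11: Δ = 246 − 2 = 244 ppt = 0.244 ppb; ΔF = 0.26 × 0.244 = 0.0634 W/m².
CH₄: 0.036 × (√3752 − √694) = 0.036 × (61.2536 − 26.3439) = 0.036 × 34.9097 = 1.2567 W/m².
Total ΔF = 6.1958 + 0.4448 + 0.0634 + 1.2567 = 7.9607 W/m².

ΔF = 7.96 W/m²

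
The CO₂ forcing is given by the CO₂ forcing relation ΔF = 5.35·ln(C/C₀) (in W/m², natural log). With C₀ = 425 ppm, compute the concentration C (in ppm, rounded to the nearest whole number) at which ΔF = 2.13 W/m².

Set 5.35 ln(C/425) = 2.13, so ln(C/425) = 2.13/5.35 = 0.39813.
Then C/425 = e^0.39813 = 1.48904, giving C = 425 × 1.48904 = 632.84 ppm.

C ≈ 633 ppm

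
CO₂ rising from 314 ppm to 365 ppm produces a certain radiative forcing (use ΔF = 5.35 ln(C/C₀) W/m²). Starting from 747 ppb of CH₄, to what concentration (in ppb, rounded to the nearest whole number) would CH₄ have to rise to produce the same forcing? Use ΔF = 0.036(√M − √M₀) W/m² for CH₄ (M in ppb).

M ≈ 2470 ppb

CO₂ forcing: 5.35 × ln(365/314) = 5.35 × 0.150504 = 0.80520 W/m².
Set 0.036(√M − √747) = 0.80520: √M = 0.80520/0.036 + √747 = 22.3667 + 27.3313 = 49.6980.
M = (49.6980)² = 2469.89 ppb.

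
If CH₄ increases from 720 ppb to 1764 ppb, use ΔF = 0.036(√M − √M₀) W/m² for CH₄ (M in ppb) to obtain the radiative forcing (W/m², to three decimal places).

ΔF = 0.546 W/m²

CH₄: 0.036 × (√1764 − √720) = 0.036 × (42.0000 − 26.8328) = 0.036 × 15.1672 = 0.5460 W/m².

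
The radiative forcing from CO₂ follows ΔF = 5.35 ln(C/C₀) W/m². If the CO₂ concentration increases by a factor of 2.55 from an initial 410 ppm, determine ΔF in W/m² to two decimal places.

Because the forcing depends only on the ratio C/C₀, the initial concentration does not enter.
ΔF = 5.35 × ln(2.55) = 5.35 × 0.93609 = 5.0081 W/m².

ΔF = 5.01 W/m²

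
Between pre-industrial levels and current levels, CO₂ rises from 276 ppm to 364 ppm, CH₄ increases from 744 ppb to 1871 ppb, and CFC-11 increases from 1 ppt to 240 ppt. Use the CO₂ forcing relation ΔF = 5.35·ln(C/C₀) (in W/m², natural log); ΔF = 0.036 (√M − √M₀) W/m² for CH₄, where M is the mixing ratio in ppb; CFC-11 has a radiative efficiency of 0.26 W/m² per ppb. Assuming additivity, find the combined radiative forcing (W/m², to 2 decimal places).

CO₂: 5.35 × ln(364/276) = 5.35 × ln(1.31884) = 5.35 × 0.27675 = 1.4806 W/m².
CH₄: 0.036 × (√1871 − √744) = 0.036 × (43.2551 − 27.2764) = 0.036 × 15.9787 = 0.5752 W/m².
CFC-11: Δ = 240 − 1 = 239 ppt = 0.239 ppb; ΔF = 0.26 × 0.239 = 0.0621 W/m².
Total ΔF = 1.4806 + 0.5752 + 0.0621 = 2.1179 W/m².

ΔF = 2.12 W/m²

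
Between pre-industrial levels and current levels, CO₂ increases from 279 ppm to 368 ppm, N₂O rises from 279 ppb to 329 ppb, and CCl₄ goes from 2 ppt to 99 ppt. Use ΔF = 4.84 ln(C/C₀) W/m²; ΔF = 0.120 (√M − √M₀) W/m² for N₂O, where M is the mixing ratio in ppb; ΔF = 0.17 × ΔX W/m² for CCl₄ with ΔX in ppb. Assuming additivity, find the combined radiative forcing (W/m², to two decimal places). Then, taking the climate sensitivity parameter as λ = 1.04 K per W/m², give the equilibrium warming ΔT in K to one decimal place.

ΔF = 1.53 W/m²; ΔT = 1.6 K

CO₂: 4.84 × ln(368/279) = 4.84 × ln(1.31900) = 4.84 × 0.27687 = 1.3401 W/m².
N₂O: 0.120 × (√329 − √279) = 0.120 × (18.1384 − 16.7033) = 0.120 × 1.4351 = 0.1722 W/m².
CCl₄: Δ = 99 − 2 = 97 ppt = 0.097 ppb; ΔF = 0.17 × 0.097 = 0.0165 W/m².
Total ΔF = 1.3401 + 0.1722 + 0.0165 = 1.5288 W/m².
ΔT = λ ΔF = 1.04 × 1.53 = 1.5912 K.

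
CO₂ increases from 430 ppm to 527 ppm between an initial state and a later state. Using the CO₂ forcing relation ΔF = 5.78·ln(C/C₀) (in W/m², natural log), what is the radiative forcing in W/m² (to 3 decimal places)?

CO₂ absorption bands are partially saturated, so forcing scales with the logarithm of the concentration ratio.
CO₂: 5.78 × ln(527/430) = 5.78 × ln(1.22558) = 5.78 × 0.20341 = 1.1757 W/m².

ΔF = 1.176 W/m²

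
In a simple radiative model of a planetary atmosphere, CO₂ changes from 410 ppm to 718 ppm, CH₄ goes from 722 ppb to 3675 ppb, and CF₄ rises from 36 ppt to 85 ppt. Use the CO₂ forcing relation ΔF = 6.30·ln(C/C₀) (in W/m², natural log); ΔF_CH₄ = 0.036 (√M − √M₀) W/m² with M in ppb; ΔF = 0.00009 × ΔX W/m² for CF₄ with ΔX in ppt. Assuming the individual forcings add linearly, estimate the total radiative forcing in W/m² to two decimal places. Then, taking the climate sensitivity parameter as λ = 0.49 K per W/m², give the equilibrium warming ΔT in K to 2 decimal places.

CO₂: 6.30 × ln(718/410) = 6.30 × ln(1.75122) = 6.30 × 0.56031 = 3.5300 W/m².
CH₄: 0.036 × (√3675 − √722) = 0.036 × (60.6218 − 26.8701) = 0.036 × 33.7517 = 1.2151 W/m².
CF₄: ΔF = 0.00009 × (85 − 36) = 0.00009 × 49 = 0.0044 W/m².
Total ΔF = 3.5300 + 1.2151 + 0.0044 = 4.7495 W/m².
ΔT = λ ΔF = 0.49 × 4.75 = 2.3275 K.

ΔF = 4.75 W/m²; ΔT = 2.33 K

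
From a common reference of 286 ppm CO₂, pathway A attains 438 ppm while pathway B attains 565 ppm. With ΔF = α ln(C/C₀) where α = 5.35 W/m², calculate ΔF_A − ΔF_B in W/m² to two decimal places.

ΔF_A − ΔF_B = -1.36 W/m²

ΔF_A = 5.35 ln(438/286) = 5.35 × 0.42623 = 2.2803 W/m².
ΔF_B = 5.35 ln(565/286) = 5.35 × 0.68083 = 3.6424 W/m².
Difference: 2.2803 − 3.6424 = -1.3621 W/m².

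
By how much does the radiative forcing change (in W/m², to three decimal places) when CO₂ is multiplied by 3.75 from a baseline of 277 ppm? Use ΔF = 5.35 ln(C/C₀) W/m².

ΔF = 5.35 × ln(3.75) = 5.35 × 1.32176 = 7.0714 W/m².

ΔF = 7.071 W/m²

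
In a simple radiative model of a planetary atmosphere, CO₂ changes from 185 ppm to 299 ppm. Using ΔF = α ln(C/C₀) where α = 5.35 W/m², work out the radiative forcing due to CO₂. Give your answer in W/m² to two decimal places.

CO₂: 5.35 × ln(299/185) = 5.35 × ln(1.61622) = 5.35 × 0.48009 = 2.5685 W/m².

ΔF = 2.57 W/m²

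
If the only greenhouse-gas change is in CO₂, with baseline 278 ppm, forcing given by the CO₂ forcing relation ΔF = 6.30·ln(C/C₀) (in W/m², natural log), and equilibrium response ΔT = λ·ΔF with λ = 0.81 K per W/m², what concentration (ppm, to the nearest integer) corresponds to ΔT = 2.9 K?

C ≈ 491 ppm

Required forcing: ΔF = ΔT/λ = 2.9/0.81 = 3.5802 W/m².
Then ln(C/278) = ΔF/6.30 = 3.5802/6.30 = 0.56829.
So C = 278 × e^0.56829 = 278 × 1.76525 = 490.74 ppm.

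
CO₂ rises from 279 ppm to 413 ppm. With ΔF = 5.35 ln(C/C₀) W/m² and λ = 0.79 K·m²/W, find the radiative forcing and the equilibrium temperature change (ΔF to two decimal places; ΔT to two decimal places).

CO₂: 5.35 × ln(413/279) = 5.35 × ln(1.48029) = 5.35 × 0.39224 = 2.0985 W/m².
ΔT = λ ΔF = 0.79 × 2.10 = 1.6590 K.

ΔF = 2.10 W/m²; ΔT = 1.66 K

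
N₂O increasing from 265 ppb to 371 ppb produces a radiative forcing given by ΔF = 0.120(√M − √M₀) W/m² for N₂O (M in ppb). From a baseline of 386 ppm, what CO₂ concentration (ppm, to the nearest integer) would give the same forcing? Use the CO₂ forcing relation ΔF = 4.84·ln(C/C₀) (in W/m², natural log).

C ≈ 416 ppm

N₂O forcing: 0.120 × (√371 − √265) = 0.120 × (19.2614 − 16.2788) = 0.120 × 2.9826 = 0.35791 W/m².
Set 4.84 ln(C/386) = 0.35791: ln(C/386) = 0.35791/4.84 = 0.07395, so C = 386 × e^0.07395 = 386 × 1.07675 = 415.63 ppm.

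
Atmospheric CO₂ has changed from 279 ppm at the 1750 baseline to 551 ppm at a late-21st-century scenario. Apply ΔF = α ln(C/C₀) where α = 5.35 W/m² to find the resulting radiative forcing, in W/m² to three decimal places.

CO₂: 5.35 × ln(551/279) = 5.35 × ln(1.97491) = 5.35 × 0.68052 = 3.6408 W/m².

ΔF = 3.641 W/m²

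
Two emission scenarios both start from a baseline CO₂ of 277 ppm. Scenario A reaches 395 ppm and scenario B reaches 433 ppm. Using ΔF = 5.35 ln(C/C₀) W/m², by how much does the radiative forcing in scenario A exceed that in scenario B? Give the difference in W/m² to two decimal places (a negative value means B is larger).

ΔF_A = 5.35 ln(395/277) = 5.35 × 0.35487 = 1.8986 W/m².
ΔF_B = 5.35 ln(433/277) = 5.35 × 0.44672 = 2.3900 W/m².
Difference: 1.8986 − 2.3900 = -0.4914 W/m².
(Equivalently, ΔF_A − ΔF_B = 5.35 ln(395/433) = 5.35 × -0.09185 = -0.4914 W/m².)

ΔF_A − ΔF_B = -0.49 W/m²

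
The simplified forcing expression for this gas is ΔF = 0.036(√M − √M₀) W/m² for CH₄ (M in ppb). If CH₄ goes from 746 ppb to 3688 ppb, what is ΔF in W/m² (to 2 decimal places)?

ΔF = 1.20 W/m²

CH₄: 0.036 × (√3688 − √746) = 0.036 × (60.7289 − 27.3130) = 0.036 × 33.4159 = 1.2030 W/m².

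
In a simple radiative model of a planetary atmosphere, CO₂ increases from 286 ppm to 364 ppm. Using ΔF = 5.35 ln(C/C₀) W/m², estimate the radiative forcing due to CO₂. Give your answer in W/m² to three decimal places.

CO₂: 5.35 × ln(364/286) = 5.35 × ln(1.27273) = 5.35 × 0.24116 = 1.2902 W/m².

ΔF = 1.290 W/m²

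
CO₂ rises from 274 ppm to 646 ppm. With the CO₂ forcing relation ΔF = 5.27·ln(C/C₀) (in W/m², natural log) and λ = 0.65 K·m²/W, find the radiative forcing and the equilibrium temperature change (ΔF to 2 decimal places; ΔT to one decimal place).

ΔF = 4.52 W/m²; ΔT = 2.9 K

CO₂: 5.27 × ln(646/274) = 5.27 × ln(2.35766) = 5.27 × 0.85767 = 4.5199 W/m².
ΔT = λ ΔF = 0.65 × 4.52 = 2.9380 K.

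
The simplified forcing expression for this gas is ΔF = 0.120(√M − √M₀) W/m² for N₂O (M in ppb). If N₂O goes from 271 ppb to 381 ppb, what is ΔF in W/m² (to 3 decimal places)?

ΔF = 0.367 W/m²

N₂O: 0.120 × (√381 − √271) = 0.120 × (19.5192 − 16.4621) = 0.120 × 3.0571 = 0.3669 W/m².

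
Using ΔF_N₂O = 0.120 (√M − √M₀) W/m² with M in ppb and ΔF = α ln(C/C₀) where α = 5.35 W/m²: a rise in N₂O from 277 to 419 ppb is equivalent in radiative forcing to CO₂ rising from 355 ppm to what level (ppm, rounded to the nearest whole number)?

C ≈ 387 ppm

N₂O forcing: 0.120 × (√419 − √277) = 0.120 × (20.4695 − 16.6433) = 0.120 × 3.8262 = 0.45914 W/m².
Set 5.35 ln(C/355) = 0.45914: ln(C/355) = 0.45914/5.35 = 0.08582, so C = 355 × e^0.08582 = 355 × 1.08961 = 386.81 ppm.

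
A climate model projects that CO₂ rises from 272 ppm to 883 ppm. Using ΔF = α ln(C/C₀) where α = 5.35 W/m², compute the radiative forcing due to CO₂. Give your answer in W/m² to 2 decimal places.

ΔF = 6.30 W/m²

CO₂ absorption bands are partially saturated, so forcing scales with the logarithm of the concentration ratio.
CO₂: 5.35 × ln(883/272) = 5.35 × ln(3.24632) = 5.35 × 1.17752 = 6.2997 W/m².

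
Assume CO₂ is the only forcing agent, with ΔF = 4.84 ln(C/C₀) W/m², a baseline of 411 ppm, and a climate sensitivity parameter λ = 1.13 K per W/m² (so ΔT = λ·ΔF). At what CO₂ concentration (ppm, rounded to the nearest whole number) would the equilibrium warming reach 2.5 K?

C ≈ 649 ppm

Required forcing: ΔF = ΔT/λ = 2.5/1.13 = 2.2124 W/m².
Then ln(C/411) = ΔF/4.84 = 2.2124/4.84 = 0.45711.
So C = 411 × e^0.45711 = 411 × 1.57950 = 649.17 ppm.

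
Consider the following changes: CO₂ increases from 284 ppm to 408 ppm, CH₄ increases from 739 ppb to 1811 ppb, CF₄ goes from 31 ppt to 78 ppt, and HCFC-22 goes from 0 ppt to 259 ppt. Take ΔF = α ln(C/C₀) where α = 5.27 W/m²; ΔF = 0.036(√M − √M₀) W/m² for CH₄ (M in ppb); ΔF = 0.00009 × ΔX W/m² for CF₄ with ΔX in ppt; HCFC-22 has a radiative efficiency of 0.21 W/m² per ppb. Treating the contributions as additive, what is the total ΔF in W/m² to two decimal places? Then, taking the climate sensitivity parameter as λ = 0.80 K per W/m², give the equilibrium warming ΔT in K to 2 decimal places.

ΔF = 2.52 W/m²; ΔT = 2.02 K

CO₂: 5.27 × ln(408/284) = 5.27 × ln(1.43662) = 5.27 × 0.36229 = 1.9093 W/m².
CH₄: 0.036 × (√1811 − √739) = 0.036 × (42.5558 − 27.1846) = 0.036 × 15.3712 = 0.5534 W/m².
CF₄: ΔF = 0.00009 × (78 − 31) = 0.00009 × 47 = 0.0042 W/m².
HCFC-22: Δ = 259 − 0 = 259 ppt = 0.259 ppb; ΔF = 0.21 × 0.259 = 0.0544 W/m².
Total ΔF = 1.9093 + 0.5534 + 0.0042 + 0.0544 = 2.5213 W/m².
ΔT = λ ΔF = 0.80 × 2.52 = 2.0160 K.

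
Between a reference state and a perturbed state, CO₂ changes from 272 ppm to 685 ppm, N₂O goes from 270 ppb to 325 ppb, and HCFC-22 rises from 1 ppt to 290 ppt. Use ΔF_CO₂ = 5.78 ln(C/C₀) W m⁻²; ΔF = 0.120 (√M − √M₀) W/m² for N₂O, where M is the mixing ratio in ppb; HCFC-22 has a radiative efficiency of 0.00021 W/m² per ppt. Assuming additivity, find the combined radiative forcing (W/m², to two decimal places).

ΔF = 5.59 W/m²

CO₂: 5.78 × ln(685/272) = 5.78 × ln(2.51838) = 5.78 × 0.92362 = 5.3385 W/m².
N₂O: 0.120 × (√325 − √270) = 0.120 × (18.0278 − 16.4317) = 0.120 × 1.5961 = 0.1915 W/m².
HCFC-22: ΔF = 0.00021 × (290 − 1) = 0.00021 × 289 = 0.0607 W/m².
Total ΔF = 5.3385 + 0.1915 + 0.0607 = 5.5907 W/m².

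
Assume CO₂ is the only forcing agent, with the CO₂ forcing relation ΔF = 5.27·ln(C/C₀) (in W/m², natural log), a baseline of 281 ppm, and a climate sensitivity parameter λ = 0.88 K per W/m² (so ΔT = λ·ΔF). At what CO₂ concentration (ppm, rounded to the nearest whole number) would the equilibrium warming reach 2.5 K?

Required forcing: ΔF = ΔT/λ = 2.5/0.88 = 2.8409 W/m².
Then ln(C/281) = ΔF/5.27 = 2.8409/5.27 = 0.53907.
So C = 281 × e^0.53907 = 281 × 1.71441 = 481.75 ppm.

C ≈ 482 ppm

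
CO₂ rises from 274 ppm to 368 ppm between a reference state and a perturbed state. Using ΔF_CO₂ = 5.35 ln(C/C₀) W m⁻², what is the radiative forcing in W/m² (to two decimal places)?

ΔF = 1.58 W/m²

CO₂: 5.35 × ln(368/274) = 5.35 × ln(1.34307) = 5.35 × 0.29496 = 1.5780 W/m².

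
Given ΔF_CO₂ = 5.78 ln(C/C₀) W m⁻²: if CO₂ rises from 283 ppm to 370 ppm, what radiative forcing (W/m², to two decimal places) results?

CO₂ absorption bands are partially saturated, so forcing scales with the logarithm of the concentration ratio.
CO₂: 5.78 × ln(370/283) = 5.78 × ln(1.30742) = 5.78 × 0.26806 = 1.5494 W/m².

ΔF = 1.55 W/m²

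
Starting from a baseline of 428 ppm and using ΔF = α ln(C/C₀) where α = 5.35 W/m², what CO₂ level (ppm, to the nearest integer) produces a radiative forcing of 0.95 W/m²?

C ≈ 511 ppm

Set 5.35 ln(C/428) = 0.95, so ln(C/428) = 0.95/5.35 = 0.17757.
Then C/428 = e^0.17757 = 1.19431, giving C = 428 × 1.19431 = 511.16 ppm.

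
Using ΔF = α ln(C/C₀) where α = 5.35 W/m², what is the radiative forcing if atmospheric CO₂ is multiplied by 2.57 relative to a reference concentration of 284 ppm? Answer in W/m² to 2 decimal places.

ΔF = 5.35 × ln(2.57) = 5.35 × 0.94391 = 5.0499 W/m².

ΔF = 5.05 W/m²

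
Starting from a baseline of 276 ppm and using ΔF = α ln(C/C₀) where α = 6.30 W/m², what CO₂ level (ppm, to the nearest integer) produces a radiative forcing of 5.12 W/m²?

C ≈ 622 ppm

Set 6.30 ln(C/276) = 5.12, so ln(C/276) = 5.12/6.30 = 0.81270.
Then C/276 = e^0.81270 = 2.25399, giving C = 276 × 2.25399 = 622.10 ppm.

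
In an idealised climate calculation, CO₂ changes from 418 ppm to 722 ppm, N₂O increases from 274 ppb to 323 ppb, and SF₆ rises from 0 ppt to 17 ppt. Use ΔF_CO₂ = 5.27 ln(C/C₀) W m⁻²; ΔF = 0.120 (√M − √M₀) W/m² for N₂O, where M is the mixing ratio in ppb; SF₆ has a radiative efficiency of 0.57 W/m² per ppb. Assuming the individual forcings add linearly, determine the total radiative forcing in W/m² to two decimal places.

CO₂: 5.27 × ln(722/418) = 5.27 × ln(1.72727) = 5.27 × 0.54654 = 2.8803 W/m².
N₂O: 0.120 × (√323 − √274) = 0.120 × (17.9722 − 16.5529) = 0.120 × 1.4193 = 0.1703 W/m².
SF₆: Δ = 17 − 0 = 17 ppt = 0.017 ppb; ΔF = 0.57 × 0.017 = 0.0097 W/m².
Total ΔF = 2.8803 + 0.1703 + 0.0097 = 3.0603 W/m².

ΔF = 3.06 W/m²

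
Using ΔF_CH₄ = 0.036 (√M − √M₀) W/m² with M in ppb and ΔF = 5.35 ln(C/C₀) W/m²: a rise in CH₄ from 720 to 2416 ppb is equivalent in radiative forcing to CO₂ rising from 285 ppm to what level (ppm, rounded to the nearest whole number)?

CH₄ forcing: 0.036 × (√2416 − √720) = 0.036 × (49.1528 − 26.8328) = 0.036 × 22.3200 = 0.80352 W/m².
Set 5.35 ln(C/285) = 0.80352: ln(C/285) = 0.80352/5.35 = 0.15019, so C = 285 × e^0.15019 = 285 × 1.16206 = 331.19 ppm.

C ≈ 331 ppm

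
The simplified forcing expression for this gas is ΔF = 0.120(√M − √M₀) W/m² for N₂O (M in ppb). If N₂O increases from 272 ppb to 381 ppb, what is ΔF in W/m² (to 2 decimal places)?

N₂O: 0.120 × (√381 − √272) = 0.120 × (19.5192 − 16.4924) = 0.120 × 3.0268 = 0.3632 W/m².

ΔF = 0.36 W/m²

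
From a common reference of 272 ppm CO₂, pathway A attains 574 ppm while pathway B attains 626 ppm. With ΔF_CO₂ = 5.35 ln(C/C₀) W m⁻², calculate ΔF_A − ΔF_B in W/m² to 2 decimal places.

ΔF_A = 5.35 ln(574/272) = 5.35 × 0.74683 = 3.9955 W/m².
ΔF_B = 5.35 ln(626/272) = 5.35 × 0.83355 = 4.4595 W/m².
Difference: 3.9955 − 4.4595 = -0.4640 W/m².

ΔF_A − ΔF_B = -0.46 W/m²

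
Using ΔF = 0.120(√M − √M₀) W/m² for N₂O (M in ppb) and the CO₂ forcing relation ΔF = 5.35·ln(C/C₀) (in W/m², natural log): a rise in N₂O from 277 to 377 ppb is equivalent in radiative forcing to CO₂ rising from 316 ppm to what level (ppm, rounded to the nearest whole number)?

C ≈ 336 ppm

N₂O forcing: 0.120 × (√377 − √277) = 0.120 × (19.4165 − 16.6433) = 0.120 × 2.7732 = 0.33278 W/m².
Set 5.35 ln(C/316) = 0.33278: ln(C/316) = 0.33278/5.35 = 0.06220, so C = 316 × e^0.06220 = 316 × 1.06418 = 336.28 ppm.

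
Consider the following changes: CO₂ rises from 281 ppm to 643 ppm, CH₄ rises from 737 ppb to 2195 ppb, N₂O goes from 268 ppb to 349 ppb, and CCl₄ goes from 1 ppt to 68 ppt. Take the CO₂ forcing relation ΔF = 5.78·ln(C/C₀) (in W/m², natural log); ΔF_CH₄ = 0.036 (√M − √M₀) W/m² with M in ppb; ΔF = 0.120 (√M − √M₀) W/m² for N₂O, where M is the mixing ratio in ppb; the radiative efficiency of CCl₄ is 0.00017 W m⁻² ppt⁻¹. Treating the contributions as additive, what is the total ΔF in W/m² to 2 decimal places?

CO₂: 5.78 × ln(643/281) = 5.78 × ln(2.28826) = 5.78 × 0.82779 = 4.7846 W/m².
CH₄: 0.036 × (√2195 − √737) = 0.036 × (46.8508 − 27.1477) = 0.036 × 19.7031 = 0.7093 W/m².
N₂O: 0.120 × (√349 − √268) = 0.120 × (18.6815 − 16.3707) = 0.120 × 2.3108 = 0.2773 W/m².
CCl₄: ΔF = 0.00017 × (68 − 1) = 0.00017 × 67 = 0.0114 W/m².
Total ΔF = 4.7846 + 0.7093 + 0.2773 + 0.0114 = 5.7826 W/m².

ΔF = 5.78 W/m²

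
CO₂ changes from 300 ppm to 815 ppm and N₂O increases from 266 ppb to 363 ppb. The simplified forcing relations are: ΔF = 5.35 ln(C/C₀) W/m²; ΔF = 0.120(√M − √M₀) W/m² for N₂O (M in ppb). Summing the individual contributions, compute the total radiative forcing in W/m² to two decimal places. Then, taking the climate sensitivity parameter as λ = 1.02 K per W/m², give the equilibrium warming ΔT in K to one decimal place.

CO₂: 5.35 × ln(815/300) = 5.35 × ln(2.71667) = 5.35 × 0.99941 = 5.3468 W/m².
N₂O: 0.120 × (√363 − √266) = 0.120 × (19.0526 − 16.3095) = 0.120 × 2.7431 = 0.3292 W/m².
Total ΔF = 5.3468 + 0.3292 = 5.6760 W/m².
ΔT = λ ΔF = 1.02 × 5.68 = 5.7936 K.

ΔF = 5.68 W/m²; ΔT = 5.8 K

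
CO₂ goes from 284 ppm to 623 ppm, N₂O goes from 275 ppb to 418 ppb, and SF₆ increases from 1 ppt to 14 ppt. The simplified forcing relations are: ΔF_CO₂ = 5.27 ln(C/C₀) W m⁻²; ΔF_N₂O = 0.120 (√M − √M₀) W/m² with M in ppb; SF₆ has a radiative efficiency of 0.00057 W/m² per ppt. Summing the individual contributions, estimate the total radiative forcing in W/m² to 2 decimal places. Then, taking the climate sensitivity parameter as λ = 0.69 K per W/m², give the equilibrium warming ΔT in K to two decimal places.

CO₂: 5.27 × ln(623/284) = 5.27 × ln(2.19366) = 5.27 × 0.78557 = 4.1400 W/m².
N₂O: 0.120 × (√418 − √275) = 0.120 × (20.4450 − 16.5831) = 0.120 × 3.8619 = 0.4634 W/m².
SF₆: ΔF = 0.00057 × (14 − 1) = 0.00057 × 13 = 0.0074 W/m².
Total ΔF = 4.1400 + 0.4634 + 0.0074 = 4.6108 W/m².
ΔT = λ ΔF = 0.69 × 4.61 = 3.1809 K.

ΔF = 4.61 W/m²; ΔT = 3.18 K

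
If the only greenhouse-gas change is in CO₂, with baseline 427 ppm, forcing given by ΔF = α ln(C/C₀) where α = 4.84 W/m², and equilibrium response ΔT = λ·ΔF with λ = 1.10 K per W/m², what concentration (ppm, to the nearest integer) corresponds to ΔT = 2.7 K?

Required forcing: ΔF = ΔT/λ = 2.7/1.10 = 2.4545 W/m².
Then ln(C/427) = ΔF/4.84 = 2.4545/4.84 = 0.50713.
So C = 427 × e^0.50713 = 427 × 1.66052 = 709.04 ppm.

C ≈ 709 ppm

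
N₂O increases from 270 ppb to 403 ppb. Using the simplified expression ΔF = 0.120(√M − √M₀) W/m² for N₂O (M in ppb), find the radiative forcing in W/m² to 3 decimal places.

ΔF = 0.437 W/m²

N₂O: 0.120 × (√403 − √270) = 0.120 × (20.0749 − 16.4317) = 0.120 × 3.6432 = 0.4372 W/m².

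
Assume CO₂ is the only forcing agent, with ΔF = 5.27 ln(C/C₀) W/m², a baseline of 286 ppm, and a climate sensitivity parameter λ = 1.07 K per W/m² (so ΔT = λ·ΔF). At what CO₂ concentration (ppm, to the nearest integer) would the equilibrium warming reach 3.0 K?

Required forcing: ΔF = ΔT/λ = 3.0/1.07 = 2.8037 W/m².
Then ln(C/286) = ΔF/5.27 = 2.8037/5.27 = 0.53201.
So C = 286 × e^0.53201 = 286 × 1.70235 = 486.87 ppm.

C ≈ 487 ppm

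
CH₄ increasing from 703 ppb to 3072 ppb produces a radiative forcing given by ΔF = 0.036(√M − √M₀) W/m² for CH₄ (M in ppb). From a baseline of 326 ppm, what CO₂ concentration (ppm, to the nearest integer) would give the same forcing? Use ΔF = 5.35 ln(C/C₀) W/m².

C ≈ 396 ppm

CH₄ forcing: 0.036 × (√3072 − √703) = 0.036 × (55.4256 − 26.5141) = 0.036 × 28.9115 = 1.04081 W/m².
Set 5.35 ln(C/326) = 1.04081: ln(C/326) = 1.04081/5.35 = 0.19454, so C = 326 × e^0.19454 = 326 × 1.21475 = 396.01 ppm.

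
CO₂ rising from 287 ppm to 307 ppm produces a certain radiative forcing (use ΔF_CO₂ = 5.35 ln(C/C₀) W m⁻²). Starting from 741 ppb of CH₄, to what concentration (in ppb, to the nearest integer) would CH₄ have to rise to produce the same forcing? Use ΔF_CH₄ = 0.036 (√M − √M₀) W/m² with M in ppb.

CO₂ forcing: 5.35 × ln(307/287) = 5.35 × 0.067366 = 0.36041 W/m².
Set 0.036(√M − √741) = 0.36041: √M = 0.36041/0.036 + √741 = 10.0114 + 27.2213 = 37.2327.
M = (37.2327)² = 1386.27 ppb.

M ≈ 1386 ppb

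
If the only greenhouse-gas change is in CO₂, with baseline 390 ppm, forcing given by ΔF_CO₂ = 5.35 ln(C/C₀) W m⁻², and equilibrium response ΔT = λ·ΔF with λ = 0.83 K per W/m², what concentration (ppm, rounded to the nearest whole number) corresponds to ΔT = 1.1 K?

Required forcing: ΔF = ΔT/λ = 1.1/0.83 = 1.3253 W/m².
Then ln(C/390) = ΔF/5.35 = 1.3253/5.35 = 0.24772.
So C = 390 × e^0.24772 = 390 × 1.28110 = 499.63 ppm.

C ≈ 500 ppm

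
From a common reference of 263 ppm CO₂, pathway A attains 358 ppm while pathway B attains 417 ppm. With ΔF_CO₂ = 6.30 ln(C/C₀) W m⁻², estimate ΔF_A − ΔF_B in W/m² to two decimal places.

ΔF_A − ΔF_B = -0.96 W/m²

ΔF_A = 6.30 ln(358/263) = 6.30 × 0.30838 = 1.9428 W/m².
ΔF_B = 6.30 ln(417/263) = 6.30 × 0.46093 = 2.9039 W/m².
Difference: 1.9428 − 2.9039 = -0.9611 W/m².
(Equivalently, ΔF_A − ΔF_B = 6.30 ln(358/417) = 6.30 × -0.15255 = -0.9611 W/m².)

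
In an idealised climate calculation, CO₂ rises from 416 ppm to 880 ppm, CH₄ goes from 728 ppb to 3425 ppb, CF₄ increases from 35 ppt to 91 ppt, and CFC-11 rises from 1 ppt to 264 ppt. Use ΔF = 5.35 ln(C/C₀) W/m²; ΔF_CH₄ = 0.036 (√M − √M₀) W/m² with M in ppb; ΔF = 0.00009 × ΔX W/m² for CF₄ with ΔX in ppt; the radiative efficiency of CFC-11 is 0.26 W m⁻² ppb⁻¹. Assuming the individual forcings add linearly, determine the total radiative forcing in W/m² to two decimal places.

CO₂: 5.35 × ln(880/416) = 5.35 × ln(2.11538) = 5.35 × 0.74923 = 4.0084 W/m².
CH₄: 0.036 × (√3425 − √728) = 0.036 × (58.5235 − 26.9815) = 0.036 × 31.5420 = 1.1355 W/m².
CF₄: ΔF = 0.00009 × (91 − 35) = 0.00009 × 56 = 0.0050 W/m².
CFC-11: Δ = 264 − 1 = 263 ppt = 0.263 ppb; ΔF = 0.26 × 0.263 = 0.0684 W/m².
Total ΔF = 4.0084 + 1.1355 + 0.0050 + 0.0684 = 5.2173 W/m².

ΔF = 5.22 W/m²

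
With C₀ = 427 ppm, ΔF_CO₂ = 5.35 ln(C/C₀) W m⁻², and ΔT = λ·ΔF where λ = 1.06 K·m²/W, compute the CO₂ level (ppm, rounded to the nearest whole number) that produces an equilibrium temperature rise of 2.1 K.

C ≈ 618 ppm

Required forcing: ΔF = ΔT/λ = 2.1/1.06 = 1.9811 W/m².
Then ln(C/427) = ΔF/5.35 = 1.9811/5.35 = 0.37030.
So C = 427 × e^0.37030 = 427 × 1.44817 = 618.37 ppm.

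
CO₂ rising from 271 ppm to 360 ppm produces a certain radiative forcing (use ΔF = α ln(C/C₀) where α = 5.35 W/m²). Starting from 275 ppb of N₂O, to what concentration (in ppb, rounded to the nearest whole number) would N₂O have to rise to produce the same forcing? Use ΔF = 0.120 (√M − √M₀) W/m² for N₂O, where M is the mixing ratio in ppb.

M ≈ 855 ppb

CO₂ forcing: 5.35 × ln(360/271) = 5.35 × 0.283985 = 1.51932 W/m².
Set 0.120(√M − √275) = 1.51932: √M = 1.51932/0.120 + √275 = 12.6610 + 16.5831 = 29.2441.
M = (29.2441)² = 855.22 ppb.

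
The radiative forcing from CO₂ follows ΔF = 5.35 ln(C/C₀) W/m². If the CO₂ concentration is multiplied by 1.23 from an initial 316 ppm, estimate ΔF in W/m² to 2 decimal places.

ΔF = 1.11 W/m²

ΔF = 5.35 × ln(1.23) = 5.35 × 0.20701 = 1.1075 W/m².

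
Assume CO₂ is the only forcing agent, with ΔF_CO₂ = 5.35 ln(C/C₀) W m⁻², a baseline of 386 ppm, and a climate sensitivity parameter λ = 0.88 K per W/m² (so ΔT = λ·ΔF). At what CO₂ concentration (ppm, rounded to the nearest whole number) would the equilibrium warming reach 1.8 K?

C ≈ 566 ppm

Required forcing: ΔF = ΔT/λ = 1.8/0.88 = 2.0455 W/m².
Then ln(C/386) = ΔF/5.35 = 2.0455/5.35 = 0.38234.
So C = 386 × e^0.38234 = 386 × 1.46571 = 565.76 ppm.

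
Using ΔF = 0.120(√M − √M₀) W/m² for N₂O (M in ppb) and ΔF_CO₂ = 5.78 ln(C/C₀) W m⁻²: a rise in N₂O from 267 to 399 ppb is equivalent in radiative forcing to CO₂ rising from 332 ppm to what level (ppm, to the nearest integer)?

N₂O forcing: 0.120 × (√399 − √267) = 0.120 × (19.9750 − 16.3401) = 0.120 × 3.6349 = 0.43619 W/m².
Set 5.78 ln(C/332) = 0.43619: ln(C/332) = 0.43619/5.78 = 0.07547, so C = 332 × e^0.07547 = 332 × 1.07839 = 358.03 ppm.

C ≈ 358 ppm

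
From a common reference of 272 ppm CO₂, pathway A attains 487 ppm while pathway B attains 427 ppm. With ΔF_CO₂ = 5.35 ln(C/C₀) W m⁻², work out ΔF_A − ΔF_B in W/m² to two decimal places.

ΔF_A = 5.35 ln(487/272) = 5.35 × 0.58246 = 3.1162 W/m².
ΔF_B = 5.35 ln(427/272) = 5.35 × 0.45098 = 2.4127 W/m².
Difference: 3.1162 − 2.4127 = 0.7035 W/m².

ΔF_A − ΔF_B = 0.70 W/m²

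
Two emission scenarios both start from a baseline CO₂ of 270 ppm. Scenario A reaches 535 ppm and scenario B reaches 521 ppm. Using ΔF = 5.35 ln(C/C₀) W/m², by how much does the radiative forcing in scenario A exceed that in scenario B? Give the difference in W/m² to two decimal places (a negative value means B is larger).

ΔF_A = 5.35 ln(535/270) = 5.35 × 0.68384 = 3.6585 W/m².
ΔF_B = 5.35 ln(521/270) = 5.35 × 0.65733 = 3.5167 W/m².
Difference: 3.6585 − 3.5167 = 0.1418 W/m².

ΔF_A − ΔF_B = 0.14 W/m²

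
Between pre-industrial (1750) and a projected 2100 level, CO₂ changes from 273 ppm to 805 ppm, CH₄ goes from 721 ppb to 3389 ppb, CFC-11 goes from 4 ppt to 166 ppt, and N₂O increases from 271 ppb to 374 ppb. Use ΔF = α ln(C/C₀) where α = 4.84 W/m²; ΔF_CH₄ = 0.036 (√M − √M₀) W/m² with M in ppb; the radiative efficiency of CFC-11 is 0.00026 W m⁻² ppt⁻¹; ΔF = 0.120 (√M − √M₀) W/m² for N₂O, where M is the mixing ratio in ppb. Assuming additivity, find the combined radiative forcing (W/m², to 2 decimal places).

ΔF = 6.75 W/m²

CO₂: 4.84 × ln(805/273) = 4.84 × ln(2.94872) = 4.84 × 1.08137 = 5.2338 W/m².
CH₄: 0.036 × (√3389 − √721) = 0.036 × (58.2151 − 26.8514) = 0.036 × 31.3637 = 1.1291 W/m².
CFC-11: ΔF = 0.00026 × (166 − 4) = 0.00026 × 162 = 0.0421 W/m².
N₂O: 0.120 × (√374 − √271) = 0.120 × (19.3391 − 16.4621) = 0.120 × 2.8770 = 0.3452 W/m².
Total ΔF = 5.2338 + 1.1291 + 0.0421 + 0.3452 = 6.7502 W/m².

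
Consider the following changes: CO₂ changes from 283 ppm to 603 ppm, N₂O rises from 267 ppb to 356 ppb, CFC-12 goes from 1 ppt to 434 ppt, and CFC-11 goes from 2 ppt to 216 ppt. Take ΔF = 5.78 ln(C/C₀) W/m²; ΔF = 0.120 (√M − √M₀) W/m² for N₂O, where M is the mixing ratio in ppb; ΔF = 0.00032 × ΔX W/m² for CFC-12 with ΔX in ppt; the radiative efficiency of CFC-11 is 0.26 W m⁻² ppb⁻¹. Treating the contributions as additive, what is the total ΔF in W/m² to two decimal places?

CO₂: 5.78 × ln(603/283) = 5.78 × ln(2.13074) = 5.78 × 0.75647 = 4.3724 W/m².
N₂O: 0.120 × (√356 − √267) = 0.120 × (18.8680 − 16.3401) = 0.120 × 2.5279 = 0.3033 W/m².
CFC-12: ΔF = 0.00032 × (434 − 1) = 0.00032 × 433 = 0.1386 W/m².
CFC-11: Δ = 216 − 2 = 214 ppt = 0.214 ppb; ΔF = 0.26 × 0.214 = 0.0556 W/m².
Total ΔF = 4.3724 + 0.3033 + 0.1386 + 0.0556 = 4.8699 W/m².

ΔF = 4.87 W/m²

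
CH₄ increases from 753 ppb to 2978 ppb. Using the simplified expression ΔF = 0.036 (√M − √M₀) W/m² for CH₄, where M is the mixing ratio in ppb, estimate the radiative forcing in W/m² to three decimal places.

CH₄: 0.036 × (√2978 − √753) = 0.036 × (54.5711 − 27.4408) = 0.036 × 27.1303 = 0.9767 W/m².

ΔF = 0.977 W/m²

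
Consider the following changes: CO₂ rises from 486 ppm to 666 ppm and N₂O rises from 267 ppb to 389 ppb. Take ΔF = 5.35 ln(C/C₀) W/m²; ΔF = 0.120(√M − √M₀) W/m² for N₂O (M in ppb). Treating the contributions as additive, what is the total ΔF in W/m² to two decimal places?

CO₂: 5.35 × ln(666/486) = 5.35 × ln(1.37037) = 5.35 × 0.31508 = 1.6857 W/m².
N₂O: 0.120 × (√389 − √267) = 0.120 × (19.7231 − 16.3401) = 0.120 × 3.3830 = 0.4060 W/m².
Total ΔF = 1.6857 + 0.4060 = 2.0917 W/m².

ΔF = 2.09 W/m²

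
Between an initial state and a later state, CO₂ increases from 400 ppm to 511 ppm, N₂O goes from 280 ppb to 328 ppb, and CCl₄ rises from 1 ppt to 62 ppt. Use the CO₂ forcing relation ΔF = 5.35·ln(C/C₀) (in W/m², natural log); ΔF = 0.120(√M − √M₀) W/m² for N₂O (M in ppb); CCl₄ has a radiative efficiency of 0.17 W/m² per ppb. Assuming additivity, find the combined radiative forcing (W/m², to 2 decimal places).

CO₂: 5.35 × ln(511/400) = 5.35 × ln(1.27750) = 5.35 × 0.24491 = 1.3103 W/m².
N₂O: 0.120 × (√328 − √280) = 0.120 × (18.1108 − 16.7332) = 0.120 × 1.3776 = 0.1653 W/m².
CCl₄: Δ = 62 − 1 = 61 ppt = 0.061 ppb; ΔF = 0.17 × 0.061 = 0.0104 W/m².
Total ΔF = 1.3103 + 0.1653 + 0.0104 = 1.4860 W/m².

ΔF = 1.49 W/m²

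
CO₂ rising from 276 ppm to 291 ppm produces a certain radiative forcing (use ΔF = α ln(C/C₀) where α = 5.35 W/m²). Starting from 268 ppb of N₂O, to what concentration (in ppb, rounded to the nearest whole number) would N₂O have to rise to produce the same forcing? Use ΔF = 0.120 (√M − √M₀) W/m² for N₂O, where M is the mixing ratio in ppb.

M ≈ 351 ppb

CO₂ forcing: 5.35 × ln(291/276) = 5.35 × 0.052922 = 0.28313 W/m².
Set 0.120(√M − √268) = 0.28313: √M = 0.28313/0.120 + √268 = 2.3594 + 16.3707 = 18.7301.
M = (18.7301)² = 350.82 ppb.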